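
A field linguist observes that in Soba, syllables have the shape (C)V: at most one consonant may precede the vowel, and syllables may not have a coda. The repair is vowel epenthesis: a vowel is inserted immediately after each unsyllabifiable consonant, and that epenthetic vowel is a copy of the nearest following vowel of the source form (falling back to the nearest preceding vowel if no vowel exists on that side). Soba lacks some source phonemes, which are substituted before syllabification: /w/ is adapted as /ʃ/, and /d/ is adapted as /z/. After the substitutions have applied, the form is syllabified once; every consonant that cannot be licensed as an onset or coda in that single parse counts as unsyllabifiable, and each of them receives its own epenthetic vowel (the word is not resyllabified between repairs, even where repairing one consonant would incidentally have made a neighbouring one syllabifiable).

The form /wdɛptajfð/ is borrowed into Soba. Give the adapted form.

Substitution: /w/ → /ʃ/, /d/ → /z/, giving /ʃzɛptajfð/.
Syllabifying with onset maximization leaves /ʃ/, /p/, /j/, /f/, /ð/ stranded (no codas are permitted; onsets are limited to one consonant).
Each unlicensed consonant becomes the onset of a new syllable: /ʃ/ → /ʃɛ/, /p/ → /pa/, /j/ → /ja/, /f/ → /fa/, /ð/ → /ða/.

ʃɛzɛpatajafaða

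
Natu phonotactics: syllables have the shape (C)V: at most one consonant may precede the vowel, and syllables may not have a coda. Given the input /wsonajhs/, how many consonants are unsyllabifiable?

4

Under (C)V, the unsyllabifiable consonants are /w/, /j/, /h/, /s/ (no codas are permitted; onsets are limited to one consonant).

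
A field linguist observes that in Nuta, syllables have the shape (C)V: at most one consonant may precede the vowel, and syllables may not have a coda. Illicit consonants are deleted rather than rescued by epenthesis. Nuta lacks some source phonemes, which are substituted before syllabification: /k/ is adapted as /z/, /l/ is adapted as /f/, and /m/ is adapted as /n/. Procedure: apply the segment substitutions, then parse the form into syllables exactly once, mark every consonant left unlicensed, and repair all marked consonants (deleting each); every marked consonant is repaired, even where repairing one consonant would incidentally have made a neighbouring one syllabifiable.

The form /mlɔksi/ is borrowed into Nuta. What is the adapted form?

Substitution: /m/ → /n/, /l/ → /f/, /k/ → /z/, giving /nfɔzsi/.
Under (C)V, the unsyllabifiable consonants are /n/, /z/ (no codas are permitted; onsets are limited to one consonant).
Deletion applies to /n/, /z/.

fɔsi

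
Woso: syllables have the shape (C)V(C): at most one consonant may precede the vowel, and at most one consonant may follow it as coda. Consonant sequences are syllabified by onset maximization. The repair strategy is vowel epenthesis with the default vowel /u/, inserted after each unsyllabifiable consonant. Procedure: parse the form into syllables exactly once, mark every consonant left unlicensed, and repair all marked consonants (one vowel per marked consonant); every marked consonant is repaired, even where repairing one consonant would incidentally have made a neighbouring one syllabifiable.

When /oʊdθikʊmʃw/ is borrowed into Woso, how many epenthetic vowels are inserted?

The unsyllabifiable consonants are /ʃ/, /w/; each receives one epenthetic vowel.

2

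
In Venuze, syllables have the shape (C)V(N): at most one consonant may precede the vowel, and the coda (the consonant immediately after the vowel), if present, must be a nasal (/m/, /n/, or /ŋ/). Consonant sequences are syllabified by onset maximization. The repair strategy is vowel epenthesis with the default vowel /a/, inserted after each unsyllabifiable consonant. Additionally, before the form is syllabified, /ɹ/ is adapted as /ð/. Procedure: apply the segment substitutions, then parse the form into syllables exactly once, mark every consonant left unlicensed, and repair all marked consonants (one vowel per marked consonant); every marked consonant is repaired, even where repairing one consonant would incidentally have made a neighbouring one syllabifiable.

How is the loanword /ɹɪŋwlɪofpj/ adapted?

Substitution: /ɹ/ → /ð/, giving /ðɪŋwlɪofpj/.
The consonants /w/, /f/, /p/, /j/ cannot be parsed into a legal (C)V(N) syllable (only a nasal (/m/, /n/, or /ŋ/) is licensed in coda position; onsets are limited to one consonant).
Inserting the epenthetic vowel yields /w/ → /wa/, /f/ → /fa/, /p/ → /pa/, /j/ → /ja/.

ðɪŋwalɪofapaja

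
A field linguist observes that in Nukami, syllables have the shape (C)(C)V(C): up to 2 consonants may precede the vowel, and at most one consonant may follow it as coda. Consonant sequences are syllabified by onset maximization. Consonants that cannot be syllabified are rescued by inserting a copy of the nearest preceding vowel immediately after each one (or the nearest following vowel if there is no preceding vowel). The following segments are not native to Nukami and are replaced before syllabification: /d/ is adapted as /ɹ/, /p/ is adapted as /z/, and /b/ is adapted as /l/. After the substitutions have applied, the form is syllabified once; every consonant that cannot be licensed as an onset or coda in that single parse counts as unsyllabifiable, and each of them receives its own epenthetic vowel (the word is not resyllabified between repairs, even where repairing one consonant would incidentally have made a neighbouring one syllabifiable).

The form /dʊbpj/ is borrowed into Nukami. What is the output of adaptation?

ɹʊlzʊjʊ

Substitution: /d/ → /ɹ/, /b/ → /l/, /p/ → /z/, giving /ɹʊlzj/.
Under (C)(C)V(C), the unsyllabifiable consonants are /z/, /j/ (at most one coda consonant is licensed; onsets may contain at most 2 consonants).
Epenthesis after each stranded consonant: /z/ → /zʊ/, /j/ → /jʊ/.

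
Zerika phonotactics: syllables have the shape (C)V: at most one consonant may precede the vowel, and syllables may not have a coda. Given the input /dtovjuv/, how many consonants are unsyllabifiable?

3

Syllabifying with onset maximization leaves /d/, /v/, /v/ stranded (no codas are permitted; onsets are limited to one consonant).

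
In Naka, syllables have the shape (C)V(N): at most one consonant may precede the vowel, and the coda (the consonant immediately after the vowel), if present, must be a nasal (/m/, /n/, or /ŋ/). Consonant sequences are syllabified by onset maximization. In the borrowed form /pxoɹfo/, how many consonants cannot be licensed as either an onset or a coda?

Syllabifying with onset maximization leaves /p/, /ɹ/ stranded (only a nasal (/m/, /n/, or /ŋ/) is licensed in coda position; onsets are limited to one consonant).

2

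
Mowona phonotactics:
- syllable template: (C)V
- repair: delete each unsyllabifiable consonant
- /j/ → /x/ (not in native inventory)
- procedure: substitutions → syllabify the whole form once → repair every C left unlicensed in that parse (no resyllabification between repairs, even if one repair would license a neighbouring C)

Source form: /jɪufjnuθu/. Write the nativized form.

xɪunuθu

Substitution: /j/ → /x/, giving /xɪufxnuθu/.
Syllabifying with onset maximization leaves /f/, /x/ stranded (no codas are permitted; onsets are limited to one consonant).
Deleting the stranded consonants removes /f/, /x/.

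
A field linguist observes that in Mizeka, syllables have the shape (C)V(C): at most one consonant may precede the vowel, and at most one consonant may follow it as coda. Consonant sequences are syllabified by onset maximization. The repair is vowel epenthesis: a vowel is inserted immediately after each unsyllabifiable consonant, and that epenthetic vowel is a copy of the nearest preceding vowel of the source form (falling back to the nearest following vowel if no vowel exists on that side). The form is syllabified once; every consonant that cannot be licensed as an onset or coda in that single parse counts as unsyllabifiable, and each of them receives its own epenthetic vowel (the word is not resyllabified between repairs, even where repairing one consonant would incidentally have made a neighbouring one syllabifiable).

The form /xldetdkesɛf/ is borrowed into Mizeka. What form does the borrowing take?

The consonants /x/, /l/, /d/ cannot be parsed into a legal (C)V(C) syllable (at most one coda consonant is licensed; onsets are limited to one consonant).
Epenthesis after each stranded consonant: /x/ → /xe/, /l/ → /le/, /d/ → /de/.

xeledetdekesɛf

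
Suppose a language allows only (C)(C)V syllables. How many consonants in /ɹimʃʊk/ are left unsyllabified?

1

Syllabifying with onset maximization leaves /k/ stranded (no codas are permitted; onsets may contain at most 2 consonants).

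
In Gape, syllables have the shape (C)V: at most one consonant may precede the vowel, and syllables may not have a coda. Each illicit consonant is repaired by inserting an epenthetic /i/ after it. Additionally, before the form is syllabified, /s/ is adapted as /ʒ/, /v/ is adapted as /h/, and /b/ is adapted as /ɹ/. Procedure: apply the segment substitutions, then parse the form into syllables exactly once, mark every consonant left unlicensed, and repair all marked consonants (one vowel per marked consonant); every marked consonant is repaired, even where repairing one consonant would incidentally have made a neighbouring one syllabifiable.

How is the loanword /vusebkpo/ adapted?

huʒeɹikipo

Substitution: /v/ → /h/, /s/ → /ʒ/, /b/ → /ɹ/, giving /huʒeɹkpo/.
The consonants /ɹ/, /k/ cannot be parsed into a legal (C)V syllable (no codas are permitted; onsets are limited to one consonant).
Epenthesis after each stranded consonant: /ɹ/ → /ɹi/, /k/ → /ki/.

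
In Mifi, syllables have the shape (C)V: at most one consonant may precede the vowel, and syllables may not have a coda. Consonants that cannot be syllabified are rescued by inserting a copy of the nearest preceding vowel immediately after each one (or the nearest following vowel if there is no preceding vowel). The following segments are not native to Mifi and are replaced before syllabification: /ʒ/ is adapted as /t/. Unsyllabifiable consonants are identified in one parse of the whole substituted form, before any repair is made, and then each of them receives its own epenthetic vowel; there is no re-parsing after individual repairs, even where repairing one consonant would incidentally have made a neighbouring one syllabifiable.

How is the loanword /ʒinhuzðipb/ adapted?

Substitution: /ʒ/ → /t/, giving /tinhuzðipb/.
Syllabifying with onset maximization leaves /n/, /z/, /p/, /b/ stranded (no codas are permitted; onsets are limited to one consonant).
Epenthesis after each stranded consonant: /n/ → /ni/, /z/ → /zu/, /p/ → /pi/, /b/ → /bi/.

tinihuzuðipibi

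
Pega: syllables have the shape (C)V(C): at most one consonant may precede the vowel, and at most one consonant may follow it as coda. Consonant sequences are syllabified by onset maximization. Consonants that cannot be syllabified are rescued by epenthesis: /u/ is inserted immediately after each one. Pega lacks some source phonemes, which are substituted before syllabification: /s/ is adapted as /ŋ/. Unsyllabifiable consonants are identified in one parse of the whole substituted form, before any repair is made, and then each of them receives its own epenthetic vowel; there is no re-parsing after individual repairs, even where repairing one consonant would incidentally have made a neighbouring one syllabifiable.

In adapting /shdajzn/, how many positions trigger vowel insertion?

After substitution the input is /ŋhdajzn/.
The unsyllabifiable consonants are /ŋ/, /h/, /z/, /n/; each receives one epenthetic vowel.

4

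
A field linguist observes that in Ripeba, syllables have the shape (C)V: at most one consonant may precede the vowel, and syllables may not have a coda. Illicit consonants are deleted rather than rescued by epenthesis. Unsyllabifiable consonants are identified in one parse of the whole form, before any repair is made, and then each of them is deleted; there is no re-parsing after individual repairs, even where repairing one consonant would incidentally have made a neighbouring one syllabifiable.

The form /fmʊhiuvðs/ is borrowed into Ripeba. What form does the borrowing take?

The consonants /f/, /v/, /ð/, /s/ cannot be parsed into a legal (C)V syllable (no codas are permitted; onsets are limited to one consonant).
Deletion applies to /f/, /v/, /ð/, /s/.

mʊhiu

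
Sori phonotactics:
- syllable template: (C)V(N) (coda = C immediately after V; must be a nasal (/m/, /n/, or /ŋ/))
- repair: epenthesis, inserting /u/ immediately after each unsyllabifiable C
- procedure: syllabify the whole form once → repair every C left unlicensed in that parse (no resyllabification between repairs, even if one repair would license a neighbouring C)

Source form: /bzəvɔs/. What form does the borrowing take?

buzəvɔsu

Syllabifying with onset maximization leaves /b/, /s/ stranded (only a nasal (/m/, /n/, or /ŋ/) is licensed in coda position; onsets are limited to one consonant).
Each unlicensed consonant becomes the onset of a new syllable: /b/ → /bu/, /s/ → /su/.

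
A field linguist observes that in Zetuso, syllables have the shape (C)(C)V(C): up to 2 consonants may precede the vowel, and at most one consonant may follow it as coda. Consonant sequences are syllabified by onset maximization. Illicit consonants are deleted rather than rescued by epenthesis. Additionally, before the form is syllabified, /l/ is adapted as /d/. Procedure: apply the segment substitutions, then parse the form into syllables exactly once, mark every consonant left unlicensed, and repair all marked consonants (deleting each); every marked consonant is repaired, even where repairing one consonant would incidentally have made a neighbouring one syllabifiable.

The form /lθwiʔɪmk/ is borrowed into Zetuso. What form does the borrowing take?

Substitution: /l/ → /d/, giving /dθwiʔɪmk/.
The consonants /d/, /k/ cannot be parsed into a legal (C)(C)V(C) syllable (at most one coda consonant is licensed; onsets may contain at most 2 consonants).
Deletion applies to /d/, /k/.

θwiʔɪm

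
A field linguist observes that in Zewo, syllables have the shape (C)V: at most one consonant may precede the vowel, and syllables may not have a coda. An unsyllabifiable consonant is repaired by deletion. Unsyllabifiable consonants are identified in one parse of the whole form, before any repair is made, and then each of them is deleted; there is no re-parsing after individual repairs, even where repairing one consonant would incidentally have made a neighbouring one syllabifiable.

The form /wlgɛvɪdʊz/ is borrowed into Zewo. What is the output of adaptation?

The consonants /w/, /l/, /z/ cannot be parsed into a legal (C)V syllable (no codas are permitted; onsets are limited to one consonant).
Deleting the stranded consonants removes /w/, /l/, /z/.

gɛvɪdʊ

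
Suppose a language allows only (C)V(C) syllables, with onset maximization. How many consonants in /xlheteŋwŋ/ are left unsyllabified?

4

Syllabifying with onset maximization leaves /x/, /l/, /w/, /ŋ/ stranded (at most one coda consonant is licensed; onsets are limited to one consonant).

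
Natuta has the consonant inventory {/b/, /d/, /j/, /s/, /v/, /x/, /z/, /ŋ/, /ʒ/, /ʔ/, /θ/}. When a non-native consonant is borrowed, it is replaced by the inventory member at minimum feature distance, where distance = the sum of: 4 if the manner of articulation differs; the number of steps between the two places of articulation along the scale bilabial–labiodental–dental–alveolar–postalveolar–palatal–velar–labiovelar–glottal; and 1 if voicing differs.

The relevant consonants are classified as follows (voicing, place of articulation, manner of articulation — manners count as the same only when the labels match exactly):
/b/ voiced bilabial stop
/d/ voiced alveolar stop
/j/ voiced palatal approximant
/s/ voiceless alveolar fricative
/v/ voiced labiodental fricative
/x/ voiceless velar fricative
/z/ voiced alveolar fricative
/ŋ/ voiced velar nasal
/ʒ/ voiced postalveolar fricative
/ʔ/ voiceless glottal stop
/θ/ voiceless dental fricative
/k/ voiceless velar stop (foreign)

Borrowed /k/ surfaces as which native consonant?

ʔ

/ʔ/ is closest: same manner (stop), place distance 2 (velar→glottal), same voicing; total 2. Next closest is /d/ at distance 4.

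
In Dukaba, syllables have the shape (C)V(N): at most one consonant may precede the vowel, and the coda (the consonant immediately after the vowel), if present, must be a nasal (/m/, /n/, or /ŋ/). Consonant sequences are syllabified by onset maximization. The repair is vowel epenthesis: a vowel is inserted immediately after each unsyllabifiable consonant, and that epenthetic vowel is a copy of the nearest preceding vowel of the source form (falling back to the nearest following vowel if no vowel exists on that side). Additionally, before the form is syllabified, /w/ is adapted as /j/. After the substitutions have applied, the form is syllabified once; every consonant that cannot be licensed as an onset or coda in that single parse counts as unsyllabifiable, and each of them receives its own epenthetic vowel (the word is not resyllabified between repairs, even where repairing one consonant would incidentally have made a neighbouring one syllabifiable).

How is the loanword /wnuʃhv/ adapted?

junuʃuhuvu

Substitution: /w/ → /j/, giving /jnuʃhv/.
Syllabifying with onset maximization leaves /j/, /ʃ/, /h/, /v/ stranded (only a nasal (/m/, /n/, or /ŋ/) is licensed in coda position; onsets are limited to one consonant).
Each unlicensed consonant becomes the onset of a new syllable: /j/ → /ju/, /ʃ/ → /ʃu/, /h/ → /hu/, /v/ → /vu/.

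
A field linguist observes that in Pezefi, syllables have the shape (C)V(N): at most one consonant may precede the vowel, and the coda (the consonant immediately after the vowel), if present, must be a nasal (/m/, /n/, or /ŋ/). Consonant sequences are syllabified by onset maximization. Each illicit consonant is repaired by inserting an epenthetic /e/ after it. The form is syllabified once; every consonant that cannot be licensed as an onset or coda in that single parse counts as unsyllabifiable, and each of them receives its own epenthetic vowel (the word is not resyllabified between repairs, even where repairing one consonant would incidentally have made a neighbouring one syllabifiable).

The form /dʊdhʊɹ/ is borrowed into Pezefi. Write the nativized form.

dʊdehʊɹe

Syllabifying with onset maximization leaves /d/, /ɹ/ stranded (only a nasal (/m/, /n/, or /ŋ/) is licensed in coda position; onsets are limited to one consonant).
Each unlicensed consonant becomes the onset of a new syllable: /d/ → /de/, /ɹ/ → /ɹe/.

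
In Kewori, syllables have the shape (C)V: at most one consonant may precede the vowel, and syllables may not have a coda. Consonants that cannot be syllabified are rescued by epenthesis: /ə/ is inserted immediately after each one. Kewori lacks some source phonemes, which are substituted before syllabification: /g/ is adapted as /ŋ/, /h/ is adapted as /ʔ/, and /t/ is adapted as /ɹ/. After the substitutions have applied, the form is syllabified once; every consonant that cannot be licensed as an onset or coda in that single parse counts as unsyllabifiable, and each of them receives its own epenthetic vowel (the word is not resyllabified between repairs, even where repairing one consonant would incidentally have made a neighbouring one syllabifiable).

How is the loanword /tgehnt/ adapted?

ɹəŋeʔənəɹə

Substitution: /t/ → /ɹ/, /g/ → /ŋ/, /h/ → /ʔ/, giving /ɹŋeʔnɹ/.
The consonants /ɹ/, /ʔ/, /n/, /ɹ/ cannot be parsed into a legal (C)V syllable (no codas are permitted; onsets are limited to one consonant).
Inserting the epenthetic vowel yields /ɹ/ → /ɹə/, /ʔ/ → /ʔə/, /n/ → /nə/, /ɹ/ → /ɹə/.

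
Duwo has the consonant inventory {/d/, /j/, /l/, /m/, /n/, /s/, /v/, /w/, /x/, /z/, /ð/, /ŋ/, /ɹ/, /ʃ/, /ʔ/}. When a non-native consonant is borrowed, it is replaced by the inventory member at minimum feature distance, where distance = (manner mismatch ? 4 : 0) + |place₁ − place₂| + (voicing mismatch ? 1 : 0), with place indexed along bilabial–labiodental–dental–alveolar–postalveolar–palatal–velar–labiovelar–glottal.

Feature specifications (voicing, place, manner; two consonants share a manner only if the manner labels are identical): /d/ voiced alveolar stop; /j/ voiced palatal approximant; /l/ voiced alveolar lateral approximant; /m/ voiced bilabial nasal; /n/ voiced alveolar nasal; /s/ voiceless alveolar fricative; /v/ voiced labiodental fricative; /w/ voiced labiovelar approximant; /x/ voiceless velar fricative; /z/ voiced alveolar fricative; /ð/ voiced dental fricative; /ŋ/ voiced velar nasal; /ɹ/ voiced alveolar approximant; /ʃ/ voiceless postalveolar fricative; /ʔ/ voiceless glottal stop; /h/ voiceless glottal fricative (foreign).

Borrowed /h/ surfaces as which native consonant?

/x/ is closest: same manner (fricative), place distance 2 (glottal→velar), same voicing; total 2. Next closest is /ʃ/ at distance 4.

x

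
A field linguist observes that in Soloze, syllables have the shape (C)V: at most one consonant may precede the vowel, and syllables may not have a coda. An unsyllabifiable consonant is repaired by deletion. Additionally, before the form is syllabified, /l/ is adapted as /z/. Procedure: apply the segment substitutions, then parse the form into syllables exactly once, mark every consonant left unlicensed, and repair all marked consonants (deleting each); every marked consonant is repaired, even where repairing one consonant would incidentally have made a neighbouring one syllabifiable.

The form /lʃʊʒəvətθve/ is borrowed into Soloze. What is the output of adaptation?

ʃʊʒəvəve

Substitution: /l/ → /z/, giving /zʃʊʒəvətθve/.
Under (C)V, the unsyllabifiable consonants are /z/, /t/, /θ/ (no codas are permitted; onsets are limited to one consonant).
Each unlicensed consonant is deleted: /z/, /t/, /θ/.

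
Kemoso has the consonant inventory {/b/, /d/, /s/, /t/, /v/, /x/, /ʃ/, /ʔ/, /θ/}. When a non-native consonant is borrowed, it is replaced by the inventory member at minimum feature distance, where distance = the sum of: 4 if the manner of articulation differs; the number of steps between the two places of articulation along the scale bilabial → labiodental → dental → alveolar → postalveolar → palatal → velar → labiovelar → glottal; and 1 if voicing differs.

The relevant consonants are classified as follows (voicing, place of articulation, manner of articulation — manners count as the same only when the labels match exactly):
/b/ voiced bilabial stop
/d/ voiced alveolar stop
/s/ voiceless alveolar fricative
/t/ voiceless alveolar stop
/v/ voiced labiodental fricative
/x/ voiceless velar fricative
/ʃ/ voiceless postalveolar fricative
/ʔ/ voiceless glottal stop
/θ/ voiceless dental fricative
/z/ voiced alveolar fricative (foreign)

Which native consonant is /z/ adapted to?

/s/ is closest: same manner (fricative), place distance 0 (alveolar→alveolar), voicing differs (+1); total 1. Next closest is /v/ at distance 2.

s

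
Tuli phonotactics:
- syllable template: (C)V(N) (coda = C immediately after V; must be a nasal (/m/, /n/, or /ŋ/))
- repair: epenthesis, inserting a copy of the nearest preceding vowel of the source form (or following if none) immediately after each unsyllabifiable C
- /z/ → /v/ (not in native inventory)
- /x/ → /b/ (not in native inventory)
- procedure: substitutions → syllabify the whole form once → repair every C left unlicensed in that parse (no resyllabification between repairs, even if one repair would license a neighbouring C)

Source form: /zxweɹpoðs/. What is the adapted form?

vebeweɹepoðoso

Substitution: /z/ → /v/, /x/ → /b/, giving /vbweɹpoðs/.
The consonants /v/, /b/, /ɹ/, /ð/, /s/ cannot be parsed into a legal (C)V(N) syllable (only a nasal (/m/, /n/, or /ŋ/) is licensed in coda position; onsets are limited to one consonant).
Epenthesis after each stranded consonant: /v/ → /ve/, /b/ → /be/, /ɹ/ → /ɹe/, /ð/ → /ðo/, /s/ → /so/.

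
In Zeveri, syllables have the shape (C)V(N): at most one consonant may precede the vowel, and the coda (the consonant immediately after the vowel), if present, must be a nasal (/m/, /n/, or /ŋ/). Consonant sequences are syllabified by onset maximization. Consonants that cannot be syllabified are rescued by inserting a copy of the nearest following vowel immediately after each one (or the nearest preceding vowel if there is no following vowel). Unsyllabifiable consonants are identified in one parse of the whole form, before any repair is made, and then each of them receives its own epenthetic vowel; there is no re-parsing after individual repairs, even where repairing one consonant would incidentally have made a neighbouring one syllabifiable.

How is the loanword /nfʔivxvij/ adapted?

nifiʔivixiviji

Syllabifying with onset maximization leaves /n/, /f/, /v/, /x/, /j/ stranded (only a nasal (/m/, /n/, or /ŋ/) is licensed in coda position; onsets are limited to one consonant).
Each unlicensed consonant becomes the onset of a new syllable: /n/ → /ni/, /f/ → /fi/, /v/ → /vi/, /x/ → /xi/, /j/ → /ji/.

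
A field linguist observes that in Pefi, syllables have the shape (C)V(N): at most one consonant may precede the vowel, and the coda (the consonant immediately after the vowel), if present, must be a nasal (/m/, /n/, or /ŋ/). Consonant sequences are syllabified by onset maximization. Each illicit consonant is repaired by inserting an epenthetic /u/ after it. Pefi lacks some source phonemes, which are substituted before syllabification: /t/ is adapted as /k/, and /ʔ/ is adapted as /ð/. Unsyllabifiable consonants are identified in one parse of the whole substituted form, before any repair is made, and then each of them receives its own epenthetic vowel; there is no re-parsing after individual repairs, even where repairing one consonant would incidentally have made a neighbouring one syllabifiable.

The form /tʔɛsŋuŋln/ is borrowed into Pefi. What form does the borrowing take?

Substitution: /t/ → /k/, /ʔ/ → /ð/, giving /kðɛsŋuŋln/.
The consonants /k/, /s/, /l/, /n/ cannot be parsed into a legal (C)V(N) syllable (only a nasal (/m/, /n/, or /ŋ/) is licensed in coda position; onsets are limited to one consonant).
Each unlicensed consonant becomes the onset of a new syllable: /k/ → /ku/, /s/ → /su/, /l/ → /lu/, /n/ → /nu/.

kuðɛsuŋuŋlunu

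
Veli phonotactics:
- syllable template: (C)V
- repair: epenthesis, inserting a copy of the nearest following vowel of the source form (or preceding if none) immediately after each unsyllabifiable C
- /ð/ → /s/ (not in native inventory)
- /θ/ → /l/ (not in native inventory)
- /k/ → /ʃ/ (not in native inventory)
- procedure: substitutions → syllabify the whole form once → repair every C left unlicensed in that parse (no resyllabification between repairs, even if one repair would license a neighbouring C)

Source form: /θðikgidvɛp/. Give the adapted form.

Substitution: /θ/ → /l/, /ð/ → /s/, /k/ → /ʃ/, giving /lsiʃgidvɛp/.
Syllabifying with onset maximization leaves /l/, /ʃ/, /d/, /p/ stranded (no codas are permitted; onsets are limited to one consonant).
Inserting the epenthetic vowel yields /l/ → /li/, /ʃ/ → /ʃi/, /d/ → /dɛ/, /p/ → /pɛ/.

lisiʃigidɛvɛpɛ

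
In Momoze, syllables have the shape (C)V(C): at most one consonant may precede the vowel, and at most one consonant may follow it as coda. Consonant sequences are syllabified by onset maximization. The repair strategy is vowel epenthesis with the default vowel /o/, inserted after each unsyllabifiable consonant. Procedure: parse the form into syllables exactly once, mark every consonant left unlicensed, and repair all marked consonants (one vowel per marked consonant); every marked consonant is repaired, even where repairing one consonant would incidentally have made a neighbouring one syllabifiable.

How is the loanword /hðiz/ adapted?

hoðiz

The consonants /h/ cannot be parsed into a legal (C)V(C) syllable (at most one coda consonant is licensed; onsets are limited to one consonant).
Inserting the epenthetic vowel yields /h/ → /ho/.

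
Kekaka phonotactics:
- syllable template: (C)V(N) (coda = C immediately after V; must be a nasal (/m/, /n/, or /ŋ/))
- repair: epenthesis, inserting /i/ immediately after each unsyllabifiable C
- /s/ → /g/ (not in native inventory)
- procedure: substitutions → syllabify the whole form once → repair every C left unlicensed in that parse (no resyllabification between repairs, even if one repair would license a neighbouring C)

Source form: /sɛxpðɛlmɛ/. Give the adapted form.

Substitution: /s/ → /g/, giving /gɛxpðɛlmɛ/.
Under (C)V(N), the unsyllabifiable consonants are /x/, /p/, /l/ (only a nasal (/m/, /n/, or /ŋ/) is licensed in coda position; onsets are limited to one consonant).
Epenthesis after each stranded consonant: /x/ → /xi/, /p/ → /pi/, /l/ → /li/.

gɛxipiðɛlimɛ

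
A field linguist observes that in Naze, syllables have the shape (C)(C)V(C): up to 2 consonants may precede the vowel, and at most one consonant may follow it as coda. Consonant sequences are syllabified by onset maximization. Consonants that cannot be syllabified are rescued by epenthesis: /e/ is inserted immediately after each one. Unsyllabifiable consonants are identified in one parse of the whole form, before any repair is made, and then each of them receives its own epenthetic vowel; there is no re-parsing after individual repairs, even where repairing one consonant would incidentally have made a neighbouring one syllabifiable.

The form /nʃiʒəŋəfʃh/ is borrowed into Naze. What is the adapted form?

nʃiʒəŋəfʃehe

The consonants /ʃ/, /h/ cannot be parsed into a legal (C)(C)V(C) syllable (at most one coda consonant is licensed; onsets may contain at most 2 consonants).
Epenthesis after each stranded consonant: /ʃ/ → /ʃe/, /h/ → /he/.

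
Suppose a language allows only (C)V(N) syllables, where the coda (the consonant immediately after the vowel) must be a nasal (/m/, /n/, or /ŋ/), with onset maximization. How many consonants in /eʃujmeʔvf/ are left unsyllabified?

Under (C)V(N), the unsyllabifiable consonants are /j/, /ʔ/, /v/, /f/ (only a nasal (/m/, /n/, or /ŋ/) is licensed in coda position; onsets are limited to one consonant).

4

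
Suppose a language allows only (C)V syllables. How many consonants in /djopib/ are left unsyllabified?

2

Under (C)V, the unsyllabifiable consonants are /d/, /b/ (no codas are permitted; onsets are limited to one consonant).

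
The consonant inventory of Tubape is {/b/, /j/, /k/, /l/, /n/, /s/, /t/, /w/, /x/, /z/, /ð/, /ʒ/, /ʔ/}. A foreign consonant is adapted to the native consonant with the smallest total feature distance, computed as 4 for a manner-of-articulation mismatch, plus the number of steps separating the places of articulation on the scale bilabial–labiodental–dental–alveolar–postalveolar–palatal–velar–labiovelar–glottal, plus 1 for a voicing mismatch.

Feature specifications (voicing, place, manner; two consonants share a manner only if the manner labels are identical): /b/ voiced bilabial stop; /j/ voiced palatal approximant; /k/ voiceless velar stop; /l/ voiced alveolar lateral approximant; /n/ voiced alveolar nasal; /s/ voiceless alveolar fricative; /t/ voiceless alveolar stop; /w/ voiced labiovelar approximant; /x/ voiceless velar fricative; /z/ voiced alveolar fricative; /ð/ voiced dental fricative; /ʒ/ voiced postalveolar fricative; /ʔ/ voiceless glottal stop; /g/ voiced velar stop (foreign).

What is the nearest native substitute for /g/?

k

/k/ is closest: same manner (stop), place distance 0 (velar→velar), voicing differs (+1); total 1. Next closest is /ʔ/ at distance 3.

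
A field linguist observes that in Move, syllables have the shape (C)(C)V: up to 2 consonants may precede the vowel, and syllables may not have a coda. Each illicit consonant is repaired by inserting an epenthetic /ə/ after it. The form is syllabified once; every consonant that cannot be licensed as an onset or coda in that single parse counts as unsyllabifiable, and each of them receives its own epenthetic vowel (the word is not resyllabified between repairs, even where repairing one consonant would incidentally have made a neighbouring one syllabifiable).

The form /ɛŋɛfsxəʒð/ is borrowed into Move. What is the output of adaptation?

The consonants /f/, /ʒ/, /ð/ cannot be parsed into a legal (C)(C)V syllable (no codas are permitted; onsets may contain at most 2 consonants).
Epenthesis after each stranded consonant: /f/ → /fə/, /ʒ/ → /ʒə/, /ð/ → /ðə/.

ɛŋɛfəsxəʒəðə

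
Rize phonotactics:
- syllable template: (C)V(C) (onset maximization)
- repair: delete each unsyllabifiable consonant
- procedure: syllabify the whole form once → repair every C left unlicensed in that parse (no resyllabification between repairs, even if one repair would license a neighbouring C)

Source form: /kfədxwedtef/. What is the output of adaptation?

Under (C)V(C), the unsyllabifiable consonants are /k/, /x/ (at most one coda consonant is licensed; onsets are limited to one consonant).
Deletion applies to /k/, /x/.

fədwedtef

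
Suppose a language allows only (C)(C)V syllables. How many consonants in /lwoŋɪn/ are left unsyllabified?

The consonants /n/ cannot be parsed into a legal (C)(C)V syllable (no codas are permitted; onsets may contain at most 2 consonants).

1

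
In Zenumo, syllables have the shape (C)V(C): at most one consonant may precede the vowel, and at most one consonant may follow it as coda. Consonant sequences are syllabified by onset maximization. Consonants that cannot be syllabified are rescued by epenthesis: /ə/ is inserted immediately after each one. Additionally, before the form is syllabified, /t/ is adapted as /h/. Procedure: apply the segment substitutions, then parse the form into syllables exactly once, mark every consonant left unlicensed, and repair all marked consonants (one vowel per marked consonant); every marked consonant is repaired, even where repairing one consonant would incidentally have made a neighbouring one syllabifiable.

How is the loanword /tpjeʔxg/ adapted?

Substitution: /t/ → /h/, giving /hpjeʔxg/.
The consonants /h/, /p/, /x/, /g/ cannot be parsed into a legal (C)V(C) syllable (at most one coda consonant is licensed; onsets are limited to one consonant).
Epenthesis after each stranded consonant: /h/ → /hə/, /p/ → /pə/, /x/ → /xə/, /g/ → /gə/.

həpəjeʔxəgə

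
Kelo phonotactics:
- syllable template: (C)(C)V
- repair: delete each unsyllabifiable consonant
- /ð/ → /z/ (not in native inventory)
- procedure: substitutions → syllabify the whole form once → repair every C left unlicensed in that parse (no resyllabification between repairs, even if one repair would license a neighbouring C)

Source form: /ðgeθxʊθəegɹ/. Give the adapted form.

zgeθxʊθəe

Substitution: /ð/ → /z/, giving /zgeθxʊθəegɹ/.
The consonants /g/, /ɹ/ cannot be parsed into a legal (C)(C)V syllable (no codas are permitted; onsets may contain at most 2 consonants).
Deleting the stranded consonants removes /g/, /ɹ/.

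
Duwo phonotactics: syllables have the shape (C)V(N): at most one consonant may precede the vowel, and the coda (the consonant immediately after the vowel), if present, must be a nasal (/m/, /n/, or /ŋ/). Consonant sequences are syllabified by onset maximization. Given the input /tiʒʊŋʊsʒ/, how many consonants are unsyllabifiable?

Under (C)V(N), the unsyllabifiable consonants are /s/, /ʒ/ (only a nasal (/m/, /n/, or /ŋ/) is licensed in coda position; onsets are limited to one consonant).

2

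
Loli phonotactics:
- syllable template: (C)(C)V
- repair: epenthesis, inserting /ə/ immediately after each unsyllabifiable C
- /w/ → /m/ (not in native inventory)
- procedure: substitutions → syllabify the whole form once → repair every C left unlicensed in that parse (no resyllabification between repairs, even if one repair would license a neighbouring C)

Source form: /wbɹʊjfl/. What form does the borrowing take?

Substitution: /w/ → /m/, giving /mbɹʊjfl/.
Syllabifying with onset maximization leaves /m/, /j/, /f/, /l/ stranded (no codas are permitted; onsets may contain at most 2 consonants).
Each unlicensed consonant becomes the onset of a new syllable: /m/ → /mə/, /j/ → /jə/, /f/ → /fə/, /l/ → /lə/.

məbɹʊjəfələ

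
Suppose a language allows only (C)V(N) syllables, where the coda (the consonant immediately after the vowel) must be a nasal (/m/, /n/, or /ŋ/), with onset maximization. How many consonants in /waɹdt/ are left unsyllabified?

Syllabifying with onset maximization leaves /ɹ/, /d/, /t/ stranded (only a nasal (/m/, /n/, or /ŋ/) is licensed in coda position; onsets are limited to one consonant).

3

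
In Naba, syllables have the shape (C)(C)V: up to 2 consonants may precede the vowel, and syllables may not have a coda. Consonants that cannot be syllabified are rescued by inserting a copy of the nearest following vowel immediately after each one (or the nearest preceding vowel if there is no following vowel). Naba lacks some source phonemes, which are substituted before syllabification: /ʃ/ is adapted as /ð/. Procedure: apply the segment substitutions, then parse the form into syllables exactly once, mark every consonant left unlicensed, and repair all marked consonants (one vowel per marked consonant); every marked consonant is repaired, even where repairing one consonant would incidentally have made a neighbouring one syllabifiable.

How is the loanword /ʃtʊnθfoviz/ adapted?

Substitution: /ʃ/ → /ð/, giving /ðtʊnθfoviz/.
The consonants /n/, /z/ cannot be parsed into a legal (C)(C)V syllable (no codas are permitted; onsets may contain at most 2 consonants).
Epenthesis after each stranded consonant: /n/ → /no/, /z/ → /zi/.

ðtʊnoθfovizi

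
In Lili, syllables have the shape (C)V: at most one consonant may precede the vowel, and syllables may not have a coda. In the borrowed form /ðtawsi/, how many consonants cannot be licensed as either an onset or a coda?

2

Syllabifying with onset maximization leaves /ð/, /w/ stranded (no codas are permitted; onsets are limited to one consonant).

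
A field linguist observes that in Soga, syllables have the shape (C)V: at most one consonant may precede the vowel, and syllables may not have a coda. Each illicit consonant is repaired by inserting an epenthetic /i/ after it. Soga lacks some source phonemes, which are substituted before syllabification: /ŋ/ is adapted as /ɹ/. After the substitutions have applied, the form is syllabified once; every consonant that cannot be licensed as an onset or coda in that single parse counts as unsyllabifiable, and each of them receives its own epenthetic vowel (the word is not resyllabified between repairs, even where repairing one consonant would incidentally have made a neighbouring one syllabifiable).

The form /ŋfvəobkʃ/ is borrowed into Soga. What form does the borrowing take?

ɹifivəobikiʃi

Substitution: /ŋ/ → /ɹ/, giving /ɹfvəobkʃ/.
The consonants /ɹ/, /f/, /b/, /k/, /ʃ/ cannot be parsed into a legal (C)V syllable (no codas are permitted; onsets are limited to one consonant).
Inserting the epenthetic vowel yields /ɹ/ → /ɹi/, /f/ → /fi/, /b/ → /bi/, /k/ → /ki/, /ʃ/ → /ʃi/.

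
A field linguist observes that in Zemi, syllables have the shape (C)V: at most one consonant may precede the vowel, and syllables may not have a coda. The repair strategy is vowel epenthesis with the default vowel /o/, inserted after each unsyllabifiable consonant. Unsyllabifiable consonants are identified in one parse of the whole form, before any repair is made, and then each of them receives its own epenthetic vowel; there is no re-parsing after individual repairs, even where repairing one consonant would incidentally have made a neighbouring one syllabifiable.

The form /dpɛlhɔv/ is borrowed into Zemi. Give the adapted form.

dopɛlohɔvo

Syllabifying with onset maximization leaves /d/, /l/, /v/ stranded (no codas are permitted; onsets are limited to one consonant).
Each unlicensed consonant becomes the onset of a new syllable: /d/ → /do/, /l/ → /lo/, /v/ → /vo/.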